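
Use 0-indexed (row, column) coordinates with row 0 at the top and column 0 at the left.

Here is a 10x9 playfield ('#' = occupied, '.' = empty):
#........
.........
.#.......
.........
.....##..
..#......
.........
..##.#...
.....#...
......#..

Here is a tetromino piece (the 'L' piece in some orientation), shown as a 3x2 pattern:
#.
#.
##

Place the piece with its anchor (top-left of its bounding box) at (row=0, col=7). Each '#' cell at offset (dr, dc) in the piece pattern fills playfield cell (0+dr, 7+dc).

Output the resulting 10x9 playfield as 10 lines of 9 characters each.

Answer: #......#.
.......#.
.#.....##
.........
.....##..
..#......
.........
..##.#...
.....#...
......#..

Derivation:
Fill (0+0,7+0) = (0,7)
Fill (0+1,7+0) = (1,7)
Fill (0+2,7+0) = (2,7)
Fill (0+2,7+1) = (2,8)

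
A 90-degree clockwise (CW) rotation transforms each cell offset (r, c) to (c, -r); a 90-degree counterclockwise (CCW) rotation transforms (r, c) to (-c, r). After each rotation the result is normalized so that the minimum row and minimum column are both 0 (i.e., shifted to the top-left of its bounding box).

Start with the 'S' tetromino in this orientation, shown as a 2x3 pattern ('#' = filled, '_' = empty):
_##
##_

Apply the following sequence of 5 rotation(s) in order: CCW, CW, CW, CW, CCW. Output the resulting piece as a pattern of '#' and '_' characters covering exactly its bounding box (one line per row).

Answer: #_
##
_#

Derivation:
Start:
_##
##_
After rotation 1 (CCW):
#_
##
_#
After rotation 2 (CW):
_##
##_
After rotation 3 (CW):
#_
##
_#
After rotation 4 (CW):
_##
##_
After rotation 5 (CCW):
#_
##
_#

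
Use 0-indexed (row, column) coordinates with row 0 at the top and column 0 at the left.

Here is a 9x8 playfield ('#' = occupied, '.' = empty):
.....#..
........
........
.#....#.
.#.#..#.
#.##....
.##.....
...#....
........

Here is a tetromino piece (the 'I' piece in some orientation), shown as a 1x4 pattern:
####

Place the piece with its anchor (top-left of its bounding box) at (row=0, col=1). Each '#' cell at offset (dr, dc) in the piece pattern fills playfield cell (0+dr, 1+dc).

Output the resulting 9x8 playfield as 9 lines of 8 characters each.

Answer: .#####..
........
........
.#....#.
.#.#..#.
#.##....
.##.....
...#....
........

Derivation:
Fill (0+0,1+0) = (0,1)
Fill (0+0,1+1) = (0,2)
Fill (0+0,1+2) = (0,3)
Fill (0+0,1+3) = (0,4)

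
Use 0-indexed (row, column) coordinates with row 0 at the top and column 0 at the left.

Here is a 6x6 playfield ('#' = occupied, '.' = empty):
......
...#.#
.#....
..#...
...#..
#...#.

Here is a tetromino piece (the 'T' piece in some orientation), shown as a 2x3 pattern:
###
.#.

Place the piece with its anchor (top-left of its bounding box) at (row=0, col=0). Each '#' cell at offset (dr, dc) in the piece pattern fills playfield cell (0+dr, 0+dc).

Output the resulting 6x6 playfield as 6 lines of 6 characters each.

Answer: ###...
.#.#.#
.#....
..#...
...#..
#...#.

Derivation:
Fill (0+0,0+0) = (0,0)
Fill (0+0,0+1) = (0,1)
Fill (0+0,0+2) = (0,2)
Fill (0+1,0+1) = (1,1)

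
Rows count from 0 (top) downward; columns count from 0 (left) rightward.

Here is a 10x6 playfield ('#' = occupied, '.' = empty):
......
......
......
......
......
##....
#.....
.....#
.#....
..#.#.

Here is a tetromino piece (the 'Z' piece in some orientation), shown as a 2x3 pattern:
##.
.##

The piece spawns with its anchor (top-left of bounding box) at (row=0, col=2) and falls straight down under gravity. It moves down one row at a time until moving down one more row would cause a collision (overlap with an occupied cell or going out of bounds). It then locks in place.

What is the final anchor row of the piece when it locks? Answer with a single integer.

Answer: 7

Derivation:
Spawn at (row=0, col=2). Try each row:
  row 0: fits
  row 1: fits
  row 2: fits
  row 3: fits
  row 4: fits
  row 5: fits
  row 6: fits
  row 7: fits
  row 8: blocked -> lock at row 7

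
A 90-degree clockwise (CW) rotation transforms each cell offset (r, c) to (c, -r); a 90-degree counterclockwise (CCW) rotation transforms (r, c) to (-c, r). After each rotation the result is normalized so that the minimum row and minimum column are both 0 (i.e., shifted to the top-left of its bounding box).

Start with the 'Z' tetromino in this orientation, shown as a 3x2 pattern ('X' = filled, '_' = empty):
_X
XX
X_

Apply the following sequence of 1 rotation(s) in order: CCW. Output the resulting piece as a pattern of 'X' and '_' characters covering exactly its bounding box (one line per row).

Start:
_X
XX
X_
After rotation 1 (CCW):
XX_
_XX

Answer: XX_
_XX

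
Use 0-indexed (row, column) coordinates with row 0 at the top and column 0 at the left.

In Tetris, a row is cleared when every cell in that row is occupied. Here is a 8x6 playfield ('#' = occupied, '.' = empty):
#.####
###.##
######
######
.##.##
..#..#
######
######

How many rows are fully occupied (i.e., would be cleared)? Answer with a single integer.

Check each row:
  row 0: 1 empty cell -> not full
  row 1: 1 empty cell -> not full
  row 2: 0 empty cells -> FULL (clear)
  row 3: 0 empty cells -> FULL (clear)
  row 4: 2 empty cells -> not full
  row 5: 4 empty cells -> not full
  row 6: 0 empty cells -> FULL (clear)
  row 7: 0 empty cells -> FULL (clear)
Total rows cleared: 4

Answer: 4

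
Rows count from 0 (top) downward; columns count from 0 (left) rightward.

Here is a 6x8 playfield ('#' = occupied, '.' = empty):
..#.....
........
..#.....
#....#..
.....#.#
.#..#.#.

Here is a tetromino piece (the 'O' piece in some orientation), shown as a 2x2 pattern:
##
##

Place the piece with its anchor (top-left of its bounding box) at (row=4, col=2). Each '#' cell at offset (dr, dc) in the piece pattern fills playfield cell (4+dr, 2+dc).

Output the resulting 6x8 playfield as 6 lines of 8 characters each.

Answer: ..#.....
........
..#.....
#....#..
..##.#.#
.####.#.

Derivation:
Fill (4+0,2+0) = (4,2)
Fill (4+0,2+1) = (4,3)
Fill (4+1,2+0) = (5,2)
Fill (4+1,2+1) = (5,3)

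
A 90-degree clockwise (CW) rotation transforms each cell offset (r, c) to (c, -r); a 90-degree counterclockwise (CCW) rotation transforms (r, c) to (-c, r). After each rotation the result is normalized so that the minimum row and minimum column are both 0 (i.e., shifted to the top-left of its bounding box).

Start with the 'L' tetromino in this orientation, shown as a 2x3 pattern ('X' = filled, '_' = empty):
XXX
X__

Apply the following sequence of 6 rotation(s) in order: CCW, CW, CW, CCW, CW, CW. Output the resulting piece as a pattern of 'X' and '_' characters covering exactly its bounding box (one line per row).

Answer: __X
XXX

Derivation:
Start:
XXX
X__
After rotation 1 (CCW):
X_
X_
XX
After rotation 2 (CW):
XXX
X__
After rotation 3 (CW):
XX
_X
_X
After rotation 4 (CCW):
XXX
X__
After rotation 5 (CW):
XX
_X
_X
After rotation 6 (CW):
__X
XXX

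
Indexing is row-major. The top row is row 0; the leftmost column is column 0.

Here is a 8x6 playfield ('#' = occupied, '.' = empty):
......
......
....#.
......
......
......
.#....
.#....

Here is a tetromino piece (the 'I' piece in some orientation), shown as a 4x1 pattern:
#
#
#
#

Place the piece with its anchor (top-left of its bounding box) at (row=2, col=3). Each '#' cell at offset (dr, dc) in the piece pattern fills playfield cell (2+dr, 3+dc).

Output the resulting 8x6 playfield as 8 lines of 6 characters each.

Answer: ......
......
...##.
...#..
...#..
...#..
.#....
.#....

Derivation:
Fill (2+0,3+0) = (2,3)
Fill (2+1,3+0) = (3,3)
Fill (2+2,3+0) = (4,3)
Fill (2+3,3+0) = (5,3)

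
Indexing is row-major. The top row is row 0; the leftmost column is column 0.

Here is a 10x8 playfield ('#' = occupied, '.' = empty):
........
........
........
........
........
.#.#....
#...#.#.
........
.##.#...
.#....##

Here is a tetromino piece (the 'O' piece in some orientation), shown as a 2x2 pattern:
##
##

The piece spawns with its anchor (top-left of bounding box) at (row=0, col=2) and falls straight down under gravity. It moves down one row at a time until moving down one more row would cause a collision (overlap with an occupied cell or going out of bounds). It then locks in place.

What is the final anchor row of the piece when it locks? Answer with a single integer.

Answer: 3

Derivation:
Spawn at (row=0, col=2). Try each row:
  row 0: fits
  row 1: fits
  row 2: fits
  row 3: fits
  row 4: blocked -> lock at row 3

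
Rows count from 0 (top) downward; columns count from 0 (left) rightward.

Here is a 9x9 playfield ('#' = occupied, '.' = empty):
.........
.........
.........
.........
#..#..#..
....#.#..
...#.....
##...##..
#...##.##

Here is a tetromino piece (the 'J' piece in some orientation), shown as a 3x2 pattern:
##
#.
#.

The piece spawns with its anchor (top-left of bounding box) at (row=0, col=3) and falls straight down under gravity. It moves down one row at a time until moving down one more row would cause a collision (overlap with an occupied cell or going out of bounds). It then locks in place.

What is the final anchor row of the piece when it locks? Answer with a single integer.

Spawn at (row=0, col=3). Try each row:
  row 0: fits
  row 1: fits
  row 2: blocked -> lock at row 1

Answer: 1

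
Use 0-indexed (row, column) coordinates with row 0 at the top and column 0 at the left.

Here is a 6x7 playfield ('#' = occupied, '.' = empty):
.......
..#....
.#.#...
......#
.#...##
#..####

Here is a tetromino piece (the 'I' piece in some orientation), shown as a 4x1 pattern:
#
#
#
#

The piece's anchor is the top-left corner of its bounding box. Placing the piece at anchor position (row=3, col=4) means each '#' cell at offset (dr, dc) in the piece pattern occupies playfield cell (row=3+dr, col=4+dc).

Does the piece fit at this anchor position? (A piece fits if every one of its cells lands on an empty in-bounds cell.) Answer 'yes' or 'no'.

Check each piece cell at anchor (3, 4):
  offset (0,0) -> (3,4): empty -> OK
  offset (1,0) -> (4,4): empty -> OK
  offset (2,0) -> (5,4): occupied ('#') -> FAIL
  offset (3,0) -> (6,4): out of bounds -> FAIL
All cells valid: no

Answer: no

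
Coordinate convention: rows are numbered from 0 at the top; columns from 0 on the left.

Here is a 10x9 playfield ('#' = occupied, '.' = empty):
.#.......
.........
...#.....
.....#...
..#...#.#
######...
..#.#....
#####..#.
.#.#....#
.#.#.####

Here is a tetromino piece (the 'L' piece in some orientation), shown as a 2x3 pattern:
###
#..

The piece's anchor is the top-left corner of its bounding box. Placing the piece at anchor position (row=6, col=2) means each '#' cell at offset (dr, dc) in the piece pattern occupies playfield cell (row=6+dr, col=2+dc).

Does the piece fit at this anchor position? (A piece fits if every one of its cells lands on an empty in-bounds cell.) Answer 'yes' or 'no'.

Answer: no

Derivation:
Check each piece cell at anchor (6, 2):
  offset (0,0) -> (6,2): occupied ('#') -> FAIL
  offset (0,1) -> (6,3): empty -> OK
  offset (0,2) -> (6,4): occupied ('#') -> FAIL
  offset (1,0) -> (7,2): occupied ('#') -> FAIL
All cells valid: no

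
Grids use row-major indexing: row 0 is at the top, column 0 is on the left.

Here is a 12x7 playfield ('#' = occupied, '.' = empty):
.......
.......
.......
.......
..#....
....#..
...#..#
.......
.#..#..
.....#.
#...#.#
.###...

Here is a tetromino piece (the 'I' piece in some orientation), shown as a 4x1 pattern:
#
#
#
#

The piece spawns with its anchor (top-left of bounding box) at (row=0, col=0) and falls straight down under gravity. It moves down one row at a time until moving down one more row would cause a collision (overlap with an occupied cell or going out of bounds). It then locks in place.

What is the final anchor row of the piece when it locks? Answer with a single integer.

Answer: 6

Derivation:
Spawn at (row=0, col=0). Try each row:
  row 0: fits
  row 1: fits
  row 2: fits
  row 3: fits
  row 4: fits
  row 5: fits
  row 6: fits
  row 7: blocked -> lock at row 6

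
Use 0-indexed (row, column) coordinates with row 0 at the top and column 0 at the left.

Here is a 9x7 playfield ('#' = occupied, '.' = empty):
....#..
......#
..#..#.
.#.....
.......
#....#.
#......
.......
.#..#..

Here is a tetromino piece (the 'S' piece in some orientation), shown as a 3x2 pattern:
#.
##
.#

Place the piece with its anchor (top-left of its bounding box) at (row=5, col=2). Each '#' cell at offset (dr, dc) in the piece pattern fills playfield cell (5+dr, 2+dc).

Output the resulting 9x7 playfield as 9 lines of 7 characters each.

Fill (5+0,2+0) = (5,2)
Fill (5+1,2+0) = (6,2)
Fill (5+1,2+1) = (6,3)
Fill (5+2,2+1) = (7,3)

Answer: ....#..
......#
..#..#.
.#.....
.......
#.#..#.
#.##...
...#...
.#..#..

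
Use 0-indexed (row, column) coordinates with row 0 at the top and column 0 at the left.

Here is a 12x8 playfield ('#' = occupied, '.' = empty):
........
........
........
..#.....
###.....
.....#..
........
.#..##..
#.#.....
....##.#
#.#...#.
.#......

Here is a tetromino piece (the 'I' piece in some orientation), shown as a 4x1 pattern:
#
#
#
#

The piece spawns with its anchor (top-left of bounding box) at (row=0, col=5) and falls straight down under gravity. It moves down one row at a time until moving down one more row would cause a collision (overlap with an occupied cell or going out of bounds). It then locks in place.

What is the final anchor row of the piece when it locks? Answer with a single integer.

Spawn at (row=0, col=5). Try each row:
  row 0: fits
  row 1: fits
  row 2: blocked -> lock at row 1

Answer: 1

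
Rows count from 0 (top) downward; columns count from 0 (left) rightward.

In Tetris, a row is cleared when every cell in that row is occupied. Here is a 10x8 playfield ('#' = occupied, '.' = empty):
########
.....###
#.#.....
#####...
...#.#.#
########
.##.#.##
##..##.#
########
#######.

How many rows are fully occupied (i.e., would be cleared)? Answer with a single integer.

Answer: 3

Derivation:
Check each row:
  row 0: 0 empty cells -> FULL (clear)
  row 1: 5 empty cells -> not full
  row 2: 6 empty cells -> not full
  row 3: 3 empty cells -> not full
  row 4: 5 empty cells -> not full
  row 5: 0 empty cells -> FULL (clear)
  row 6: 3 empty cells -> not full
  row 7: 3 empty cells -> not full
  row 8: 0 empty cells -> FULL (clear)
  row 9: 1 empty cell -> not full
Total rows cleared: 3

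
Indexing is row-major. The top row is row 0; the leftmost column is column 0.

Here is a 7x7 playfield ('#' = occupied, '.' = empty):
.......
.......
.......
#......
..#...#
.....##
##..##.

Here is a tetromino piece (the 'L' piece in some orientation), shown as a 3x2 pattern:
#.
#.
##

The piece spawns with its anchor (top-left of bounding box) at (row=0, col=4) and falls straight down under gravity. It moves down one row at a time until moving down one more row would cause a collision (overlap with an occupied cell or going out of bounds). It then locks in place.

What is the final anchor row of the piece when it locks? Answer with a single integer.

Spawn at (row=0, col=4). Try each row:
  row 0: fits
  row 1: fits
  row 2: fits
  row 3: blocked -> lock at row 2

Answer: 2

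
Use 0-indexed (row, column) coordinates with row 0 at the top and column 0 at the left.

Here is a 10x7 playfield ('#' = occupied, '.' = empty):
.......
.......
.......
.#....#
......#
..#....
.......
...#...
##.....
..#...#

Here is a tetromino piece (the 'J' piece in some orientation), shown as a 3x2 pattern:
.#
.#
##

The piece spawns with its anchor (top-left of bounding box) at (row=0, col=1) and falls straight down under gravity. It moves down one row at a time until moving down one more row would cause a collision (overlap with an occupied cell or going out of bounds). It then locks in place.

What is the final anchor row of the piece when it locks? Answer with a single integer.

Spawn at (row=0, col=1). Try each row:
  row 0: fits
  row 1: blocked -> lock at row 0

Answer: 0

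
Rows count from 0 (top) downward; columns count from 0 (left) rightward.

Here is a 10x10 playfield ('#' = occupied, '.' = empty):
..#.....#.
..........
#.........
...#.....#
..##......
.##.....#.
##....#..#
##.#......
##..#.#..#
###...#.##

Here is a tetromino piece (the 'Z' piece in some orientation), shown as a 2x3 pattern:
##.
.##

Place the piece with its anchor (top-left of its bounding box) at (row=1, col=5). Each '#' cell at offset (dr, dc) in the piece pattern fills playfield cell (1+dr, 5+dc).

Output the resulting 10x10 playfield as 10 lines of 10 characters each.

Answer: ..#.....#.
.....##...
#.....##..
...#.....#
..##......
.##.....#.
##....#..#
##.#......
##..#.#..#
###...#.##

Derivation:
Fill (1+0,5+0) = (1,5)
Fill (1+0,5+1) = (1,6)
Fill (1+1,5+1) = (2,6)
Fill (1+1,5+2) = (2,7)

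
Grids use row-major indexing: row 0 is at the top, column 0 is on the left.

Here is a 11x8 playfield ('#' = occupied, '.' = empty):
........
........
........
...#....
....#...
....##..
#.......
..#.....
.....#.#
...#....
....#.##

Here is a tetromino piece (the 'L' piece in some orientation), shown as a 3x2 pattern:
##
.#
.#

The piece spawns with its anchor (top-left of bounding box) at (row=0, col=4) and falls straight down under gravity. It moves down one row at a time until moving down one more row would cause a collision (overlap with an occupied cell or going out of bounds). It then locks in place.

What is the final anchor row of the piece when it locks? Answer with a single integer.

Spawn at (row=0, col=4). Try each row:
  row 0: fits
  row 1: fits
  row 2: fits
  row 3: blocked -> lock at row 2

Answer: 2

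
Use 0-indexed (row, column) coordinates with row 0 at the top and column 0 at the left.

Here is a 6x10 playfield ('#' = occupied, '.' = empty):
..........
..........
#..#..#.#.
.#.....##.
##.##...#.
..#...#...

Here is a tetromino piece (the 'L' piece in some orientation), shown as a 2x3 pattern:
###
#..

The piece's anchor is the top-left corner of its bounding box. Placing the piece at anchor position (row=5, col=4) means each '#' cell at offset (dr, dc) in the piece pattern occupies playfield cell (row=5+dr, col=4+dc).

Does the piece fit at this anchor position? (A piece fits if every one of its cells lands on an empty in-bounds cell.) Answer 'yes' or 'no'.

Check each piece cell at anchor (5, 4):
  offset (0,0) -> (5,4): empty -> OK
  offset (0,1) -> (5,5): empty -> OK
  offset (0,2) -> (5,6): occupied ('#') -> FAIL
  offset (1,0) -> (6,4): out of bounds -> FAIL
All cells valid: no

Answer: no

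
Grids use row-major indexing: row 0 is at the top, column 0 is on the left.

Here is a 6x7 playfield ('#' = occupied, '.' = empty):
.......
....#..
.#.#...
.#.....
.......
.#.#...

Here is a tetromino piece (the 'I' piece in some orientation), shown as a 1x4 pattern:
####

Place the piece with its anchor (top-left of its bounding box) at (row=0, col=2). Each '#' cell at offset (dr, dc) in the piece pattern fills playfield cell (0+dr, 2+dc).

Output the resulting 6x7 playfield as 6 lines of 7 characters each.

Answer: ..####.
....#..
.#.#...
.#.....
.......
.#.#...

Derivation:
Fill (0+0,2+0) = (0,2)
Fill (0+0,2+1) = (0,3)
Fill (0+0,2+2) = (0,4)
Fill (0+0,2+3) = (0,5)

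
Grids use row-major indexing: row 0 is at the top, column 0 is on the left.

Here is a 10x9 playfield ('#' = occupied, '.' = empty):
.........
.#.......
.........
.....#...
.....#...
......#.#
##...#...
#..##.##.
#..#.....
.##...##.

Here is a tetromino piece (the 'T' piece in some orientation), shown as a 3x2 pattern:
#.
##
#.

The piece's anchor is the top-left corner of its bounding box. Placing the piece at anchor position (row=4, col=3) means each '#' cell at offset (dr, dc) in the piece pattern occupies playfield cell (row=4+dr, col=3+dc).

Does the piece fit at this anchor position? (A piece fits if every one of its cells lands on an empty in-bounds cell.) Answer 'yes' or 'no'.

Check each piece cell at anchor (4, 3):
  offset (0,0) -> (4,3): empty -> OK
  offset (1,0) -> (5,3): empty -> OK
  offset (1,1) -> (5,4): empty -> OK
  offset (2,0) -> (6,3): empty -> OK
All cells valid: yes

Answer: yes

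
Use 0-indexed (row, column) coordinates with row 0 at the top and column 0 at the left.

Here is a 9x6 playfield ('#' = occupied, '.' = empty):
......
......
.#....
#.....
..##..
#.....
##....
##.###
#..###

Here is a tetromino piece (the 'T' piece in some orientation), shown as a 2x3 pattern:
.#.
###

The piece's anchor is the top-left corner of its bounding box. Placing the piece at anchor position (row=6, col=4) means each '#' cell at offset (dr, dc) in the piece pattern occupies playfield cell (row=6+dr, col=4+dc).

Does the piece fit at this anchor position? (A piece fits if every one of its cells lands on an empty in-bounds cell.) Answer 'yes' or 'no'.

Check each piece cell at anchor (6, 4):
  offset (0,1) -> (6,5): empty -> OK
  offset (1,0) -> (7,4): occupied ('#') -> FAIL
  offset (1,1) -> (7,5): occupied ('#') -> FAIL
  offset (1,2) -> (7,6): out of bounds -> FAIL
All cells valid: no

Answer: no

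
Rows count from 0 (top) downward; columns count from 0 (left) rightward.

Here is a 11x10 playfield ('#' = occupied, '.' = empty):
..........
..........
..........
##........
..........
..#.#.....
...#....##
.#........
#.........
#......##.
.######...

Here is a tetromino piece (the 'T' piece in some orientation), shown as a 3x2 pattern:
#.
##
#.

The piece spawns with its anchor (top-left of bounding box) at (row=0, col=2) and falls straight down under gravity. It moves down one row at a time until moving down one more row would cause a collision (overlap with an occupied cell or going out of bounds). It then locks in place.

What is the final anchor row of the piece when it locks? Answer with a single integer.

Spawn at (row=0, col=2). Try each row:
  row 0: fits
  row 1: fits
  row 2: fits
  row 3: blocked -> lock at row 2

Answer: 2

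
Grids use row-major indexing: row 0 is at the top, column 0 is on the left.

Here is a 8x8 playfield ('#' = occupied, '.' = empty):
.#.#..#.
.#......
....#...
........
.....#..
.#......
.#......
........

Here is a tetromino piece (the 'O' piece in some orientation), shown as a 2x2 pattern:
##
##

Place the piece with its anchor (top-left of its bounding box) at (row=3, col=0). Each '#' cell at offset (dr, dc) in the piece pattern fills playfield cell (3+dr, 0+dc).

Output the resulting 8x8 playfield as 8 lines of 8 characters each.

Fill (3+0,0+0) = (3,0)
Fill (3+0,0+1) = (3,1)
Fill (3+1,0+0) = (4,0)
Fill (3+1,0+1) = (4,1)

Answer: .#.#..#.
.#......
....#...
##......
##...#..
.#......
.#......
........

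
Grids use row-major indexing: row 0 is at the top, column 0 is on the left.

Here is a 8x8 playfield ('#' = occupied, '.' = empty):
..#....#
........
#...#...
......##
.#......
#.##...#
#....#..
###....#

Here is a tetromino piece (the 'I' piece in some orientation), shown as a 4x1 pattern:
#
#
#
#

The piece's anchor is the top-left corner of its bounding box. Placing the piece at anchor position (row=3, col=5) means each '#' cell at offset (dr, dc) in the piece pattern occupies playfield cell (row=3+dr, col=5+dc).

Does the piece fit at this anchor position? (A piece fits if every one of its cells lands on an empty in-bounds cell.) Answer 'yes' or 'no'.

Check each piece cell at anchor (3, 5):
  offset (0,0) -> (3,5): empty -> OK
  offset (1,0) -> (4,5): empty -> OK
  offset (2,0) -> (5,5): empty -> OK
  offset (3,0) -> (6,5): occupied ('#') -> FAIL
All cells valid: no

Answer: no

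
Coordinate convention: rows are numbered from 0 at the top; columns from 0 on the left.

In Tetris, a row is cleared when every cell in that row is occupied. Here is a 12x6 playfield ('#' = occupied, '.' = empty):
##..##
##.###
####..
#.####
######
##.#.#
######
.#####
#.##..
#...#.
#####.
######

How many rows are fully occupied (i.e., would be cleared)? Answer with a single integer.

Check each row:
  row 0: 2 empty cells -> not full
  row 1: 1 empty cell -> not full
  row 2: 2 empty cells -> not full
  row 3: 1 empty cell -> not full
  row 4: 0 empty cells -> FULL (clear)
  row 5: 2 empty cells -> not full
  row 6: 0 empty cells -> FULL (clear)
  row 7: 1 empty cell -> not full
  row 8: 3 empty cells -> not full
  row 9: 4 empty cells -> not full
  row 10: 1 empty cell -> not full
  row 11: 0 empty cells -> FULL (clear)
Total rows cleared: 3

Answer: 3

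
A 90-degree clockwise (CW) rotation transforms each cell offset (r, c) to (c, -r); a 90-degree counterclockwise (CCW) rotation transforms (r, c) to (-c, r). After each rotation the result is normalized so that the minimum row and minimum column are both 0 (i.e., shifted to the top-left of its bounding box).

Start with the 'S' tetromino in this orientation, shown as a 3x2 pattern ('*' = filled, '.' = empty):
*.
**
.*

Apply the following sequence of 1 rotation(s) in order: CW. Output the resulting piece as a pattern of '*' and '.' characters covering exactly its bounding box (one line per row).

Answer: .**
**.

Derivation:
Start:
*.
**
.*
After rotation 1 (CW):
.**
**.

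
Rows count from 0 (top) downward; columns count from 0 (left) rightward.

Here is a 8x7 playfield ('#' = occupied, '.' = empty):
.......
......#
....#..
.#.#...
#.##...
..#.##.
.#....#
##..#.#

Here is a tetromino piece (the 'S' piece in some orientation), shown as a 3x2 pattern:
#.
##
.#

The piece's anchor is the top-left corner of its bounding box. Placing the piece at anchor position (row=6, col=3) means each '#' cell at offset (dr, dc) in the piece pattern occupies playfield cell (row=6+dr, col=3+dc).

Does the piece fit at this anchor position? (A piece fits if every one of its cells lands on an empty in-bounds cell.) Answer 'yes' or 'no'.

Answer: no

Derivation:
Check each piece cell at anchor (6, 3):
  offset (0,0) -> (6,3): empty -> OK
  offset (1,0) -> (7,3): empty -> OK
  offset (1,1) -> (7,4): occupied ('#') -> FAIL
  offset (2,1) -> (8,4): out of bounds -> FAIL
All cells valid: no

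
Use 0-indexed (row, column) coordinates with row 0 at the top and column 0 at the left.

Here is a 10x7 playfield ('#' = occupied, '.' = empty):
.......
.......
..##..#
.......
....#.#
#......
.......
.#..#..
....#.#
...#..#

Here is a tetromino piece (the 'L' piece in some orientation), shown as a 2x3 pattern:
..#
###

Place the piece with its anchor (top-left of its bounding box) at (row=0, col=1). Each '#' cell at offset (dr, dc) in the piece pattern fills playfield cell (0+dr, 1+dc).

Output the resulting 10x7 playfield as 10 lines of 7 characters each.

Answer: ...#...
.###...
..##..#
.......
....#.#
#......
.......
.#..#..
....#.#
...#..#

Derivation:
Fill (0+0,1+2) = (0,3)
Fill (0+1,1+0) = (1,1)
Fill (0+1,1+1) = (1,2)
Fill (0+1,1+2) = (1,3)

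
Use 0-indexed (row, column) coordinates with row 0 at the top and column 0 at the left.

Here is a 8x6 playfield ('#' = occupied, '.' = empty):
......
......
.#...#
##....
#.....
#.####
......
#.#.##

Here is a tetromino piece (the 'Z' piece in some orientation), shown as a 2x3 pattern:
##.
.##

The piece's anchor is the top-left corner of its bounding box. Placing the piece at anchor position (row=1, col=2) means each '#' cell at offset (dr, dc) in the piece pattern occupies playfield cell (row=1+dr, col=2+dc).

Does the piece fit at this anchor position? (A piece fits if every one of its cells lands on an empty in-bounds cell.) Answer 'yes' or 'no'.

Answer: yes

Derivation:
Check each piece cell at anchor (1, 2):
  offset (0,0) -> (1,2): empty -> OK
  offset (0,1) -> (1,3): empty -> OK
  offset (1,1) -> (2,3): empty -> OK
  offset (1,2) -> (2,4): empty -> OK
All cells valid: yes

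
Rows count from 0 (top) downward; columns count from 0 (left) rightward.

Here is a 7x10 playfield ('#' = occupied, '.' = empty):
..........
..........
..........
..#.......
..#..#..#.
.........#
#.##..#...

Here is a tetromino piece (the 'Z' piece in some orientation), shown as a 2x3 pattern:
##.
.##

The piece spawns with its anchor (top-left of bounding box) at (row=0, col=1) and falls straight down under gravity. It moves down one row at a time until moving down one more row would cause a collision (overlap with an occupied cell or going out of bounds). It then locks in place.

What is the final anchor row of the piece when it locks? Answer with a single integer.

Answer: 1

Derivation:
Spawn at (row=0, col=1). Try each row:
  row 0: fits
  row 1: fits
  row 2: blocked -> lock at row 1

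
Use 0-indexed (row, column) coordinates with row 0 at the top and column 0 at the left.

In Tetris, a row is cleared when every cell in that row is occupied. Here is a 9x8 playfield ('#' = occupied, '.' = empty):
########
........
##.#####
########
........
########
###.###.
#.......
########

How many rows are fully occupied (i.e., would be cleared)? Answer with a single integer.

Answer: 4

Derivation:
Check each row:
  row 0: 0 empty cells -> FULL (clear)
  row 1: 8 empty cells -> not full
  row 2: 1 empty cell -> not full
  row 3: 0 empty cells -> FULL (clear)
  row 4: 8 empty cells -> not full
  row 5: 0 empty cells -> FULL (clear)
  row 6: 2 empty cells -> not full
  row 7: 7 empty cells -> not full
  row 8: 0 empty cells -> FULL (clear)
Total rows cleared: 4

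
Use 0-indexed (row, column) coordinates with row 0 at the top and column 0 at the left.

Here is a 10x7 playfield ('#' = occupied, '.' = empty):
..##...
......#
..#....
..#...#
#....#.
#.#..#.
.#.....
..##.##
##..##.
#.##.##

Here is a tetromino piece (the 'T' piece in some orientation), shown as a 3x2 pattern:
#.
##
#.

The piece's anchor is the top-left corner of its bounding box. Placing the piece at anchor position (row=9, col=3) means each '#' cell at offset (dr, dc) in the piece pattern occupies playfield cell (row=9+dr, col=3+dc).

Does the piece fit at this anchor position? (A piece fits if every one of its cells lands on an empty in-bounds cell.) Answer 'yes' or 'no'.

Answer: no

Derivation:
Check each piece cell at anchor (9, 3):
  offset (0,0) -> (9,3): occupied ('#') -> FAIL
  offset (1,0) -> (10,3): out of bounds -> FAIL
  offset (1,1) -> (10,4): out of bounds -> FAIL
  offset (2,0) -> (11,3): out of bounds -> FAIL
All cells valid: no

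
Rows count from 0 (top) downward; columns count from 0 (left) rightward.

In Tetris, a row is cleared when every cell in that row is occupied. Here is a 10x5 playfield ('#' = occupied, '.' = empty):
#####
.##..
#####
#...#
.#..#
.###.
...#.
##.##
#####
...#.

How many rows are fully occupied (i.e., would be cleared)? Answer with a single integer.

Answer: 3

Derivation:
Check each row:
  row 0: 0 empty cells -> FULL (clear)
  row 1: 3 empty cells -> not full
  row 2: 0 empty cells -> FULL (clear)
  row 3: 3 empty cells -> not full
  row 4: 3 empty cells -> not full
  row 5: 2 empty cells -> not full
  row 6: 4 empty cells -> not full
  row 7: 1 empty cell -> not full
  row 8: 0 empty cells -> FULL (clear)
  row 9: 4 empty cells -> not full
Total rows cleared: 3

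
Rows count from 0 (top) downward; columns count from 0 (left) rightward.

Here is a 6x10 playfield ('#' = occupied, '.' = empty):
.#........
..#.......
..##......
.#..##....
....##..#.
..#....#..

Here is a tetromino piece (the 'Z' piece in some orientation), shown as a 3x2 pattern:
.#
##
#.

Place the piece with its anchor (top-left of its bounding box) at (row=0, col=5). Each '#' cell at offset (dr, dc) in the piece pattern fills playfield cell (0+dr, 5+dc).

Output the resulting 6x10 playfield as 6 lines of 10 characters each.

Answer: .#....#...
..#..##...
..##.#....
.#..##....
....##..#.
..#....#..

Derivation:
Fill (0+0,5+1) = (0,6)
Fill (0+1,5+0) = (1,5)
Fill (0+1,5+1) = (1,6)
Fill (0+2,5+0) = (2,5)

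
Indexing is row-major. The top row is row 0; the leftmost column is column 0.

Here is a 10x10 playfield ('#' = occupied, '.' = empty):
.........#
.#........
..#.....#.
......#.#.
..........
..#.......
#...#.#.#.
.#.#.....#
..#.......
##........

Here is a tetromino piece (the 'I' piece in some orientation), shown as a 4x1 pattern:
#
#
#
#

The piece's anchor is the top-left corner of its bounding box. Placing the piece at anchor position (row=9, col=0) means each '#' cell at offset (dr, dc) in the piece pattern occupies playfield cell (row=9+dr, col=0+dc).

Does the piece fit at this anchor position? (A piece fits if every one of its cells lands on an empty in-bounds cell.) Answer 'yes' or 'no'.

Answer: no

Derivation:
Check each piece cell at anchor (9, 0):
  offset (0,0) -> (9,0): occupied ('#') -> FAIL
  offset (1,0) -> (10,0): out of bounds -> FAIL
  offset (2,0) -> (11,0): out of bounds -> FAIL
  offset (3,0) -> (12,0): out of bounds -> FAIL
All cells valid: no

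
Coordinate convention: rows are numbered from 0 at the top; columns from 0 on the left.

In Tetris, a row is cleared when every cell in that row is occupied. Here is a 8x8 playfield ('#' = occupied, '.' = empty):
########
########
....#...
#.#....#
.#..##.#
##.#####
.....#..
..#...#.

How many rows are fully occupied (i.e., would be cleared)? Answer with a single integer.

Answer: 2

Derivation:
Check each row:
  row 0: 0 empty cells -> FULL (clear)
  row 1: 0 empty cells -> FULL (clear)
  row 2: 7 empty cells -> not full
  row 3: 5 empty cells -> not full
  row 4: 4 empty cells -> not full
  row 5: 1 empty cell -> not full
  row 6: 7 empty cells -> not full
  row 7: 6 empty cells -> not full
Total rows cleared: 2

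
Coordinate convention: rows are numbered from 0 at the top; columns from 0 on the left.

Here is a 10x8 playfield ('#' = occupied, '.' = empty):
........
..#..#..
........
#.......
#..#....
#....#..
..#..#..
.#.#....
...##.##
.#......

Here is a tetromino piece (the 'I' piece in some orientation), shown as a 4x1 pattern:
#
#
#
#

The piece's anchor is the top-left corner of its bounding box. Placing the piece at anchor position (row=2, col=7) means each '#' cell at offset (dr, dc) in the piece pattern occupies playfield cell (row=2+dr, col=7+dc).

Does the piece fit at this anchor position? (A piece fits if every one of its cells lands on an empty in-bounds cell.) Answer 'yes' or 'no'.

Answer: yes

Derivation:
Check each piece cell at anchor (2, 7):
  offset (0,0) -> (2,7): empty -> OK
  offset (1,0) -> (3,7): empty -> OK
  offset (2,0) -> (4,7): empty -> OK
  offset (3,0) -> (5,7): empty -> OK
All cells valid: yes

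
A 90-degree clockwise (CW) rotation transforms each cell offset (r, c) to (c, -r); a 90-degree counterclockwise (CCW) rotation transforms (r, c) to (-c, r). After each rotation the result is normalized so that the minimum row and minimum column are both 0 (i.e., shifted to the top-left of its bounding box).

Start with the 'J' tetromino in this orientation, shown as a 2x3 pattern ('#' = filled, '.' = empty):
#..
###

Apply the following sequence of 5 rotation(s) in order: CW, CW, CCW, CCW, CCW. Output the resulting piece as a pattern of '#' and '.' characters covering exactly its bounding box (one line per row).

Start:
#..
###
After rotation 1 (CW):
##
#.
#.
After rotation 2 (CW):
###
..#
After rotation 3 (CCW):
##
#.
#.
After rotation 4 (CCW):
#..
###
After rotation 5 (CCW):
.#
.#
##

Answer: .#
.#
##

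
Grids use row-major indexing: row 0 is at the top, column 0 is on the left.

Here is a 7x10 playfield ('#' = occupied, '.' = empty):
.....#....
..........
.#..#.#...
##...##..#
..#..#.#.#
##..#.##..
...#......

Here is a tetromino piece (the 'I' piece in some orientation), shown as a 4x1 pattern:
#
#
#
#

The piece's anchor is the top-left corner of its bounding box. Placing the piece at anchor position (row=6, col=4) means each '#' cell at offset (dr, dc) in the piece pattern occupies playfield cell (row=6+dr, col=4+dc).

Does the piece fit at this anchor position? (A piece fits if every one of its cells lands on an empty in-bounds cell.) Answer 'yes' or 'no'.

Check each piece cell at anchor (6, 4):
  offset (0,0) -> (6,4): empty -> OK
  offset (1,0) -> (7,4): out of bounds -> FAIL
  offset (2,0) -> (8,4): out of bounds -> FAIL
  offset (3,0) -> (9,4): out of bounds -> FAIL
All cells valid: no

Answer: no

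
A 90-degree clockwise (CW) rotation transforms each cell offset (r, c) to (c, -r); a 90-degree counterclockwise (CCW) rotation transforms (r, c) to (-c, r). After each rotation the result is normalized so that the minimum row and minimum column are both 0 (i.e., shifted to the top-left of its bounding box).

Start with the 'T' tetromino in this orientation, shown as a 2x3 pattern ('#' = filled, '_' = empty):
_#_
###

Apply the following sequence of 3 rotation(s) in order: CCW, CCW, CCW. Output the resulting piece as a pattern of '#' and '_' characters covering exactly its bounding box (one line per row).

Start:
_#_
###
After rotation 1 (CCW):
_#
##
_#
After rotation 2 (CCW):
###
_#_
After rotation 3 (CCW):
#_
##
#_

Answer: #_
##
#_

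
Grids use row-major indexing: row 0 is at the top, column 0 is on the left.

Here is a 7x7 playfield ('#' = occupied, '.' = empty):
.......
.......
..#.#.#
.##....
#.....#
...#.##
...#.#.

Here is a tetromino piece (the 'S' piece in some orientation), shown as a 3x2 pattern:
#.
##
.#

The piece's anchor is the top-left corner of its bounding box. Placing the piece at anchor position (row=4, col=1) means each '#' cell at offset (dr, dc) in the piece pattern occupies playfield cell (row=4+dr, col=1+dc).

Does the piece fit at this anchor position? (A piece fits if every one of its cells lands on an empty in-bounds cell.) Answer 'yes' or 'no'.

Answer: yes

Derivation:
Check each piece cell at anchor (4, 1):
  offset (0,0) -> (4,1): empty -> OK
  offset (1,0) -> (5,1): empty -> OK
  offset (1,1) -> (5,2): empty -> OK
  offset (2,1) -> (6,2): empty -> OK
All cells valid: yes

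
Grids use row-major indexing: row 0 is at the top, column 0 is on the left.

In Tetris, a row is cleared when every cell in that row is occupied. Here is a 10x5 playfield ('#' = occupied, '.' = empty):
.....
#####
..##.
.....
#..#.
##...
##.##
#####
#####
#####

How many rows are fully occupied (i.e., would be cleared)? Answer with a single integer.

Answer: 4

Derivation:
Check each row:
  row 0: 5 empty cells -> not full
  row 1: 0 empty cells -> FULL (clear)
  row 2: 3 empty cells -> not full
  row 3: 5 empty cells -> not full
  row 4: 3 empty cells -> not full
  row 5: 3 empty cells -> not full
  row 6: 1 empty cell -> not full
  row 7: 0 empty cells -> FULL (clear)
  row 8: 0 empty cells -> FULL (clear)
  row 9: 0 empty cells -> FULL (clear)
Total rows cleared: 4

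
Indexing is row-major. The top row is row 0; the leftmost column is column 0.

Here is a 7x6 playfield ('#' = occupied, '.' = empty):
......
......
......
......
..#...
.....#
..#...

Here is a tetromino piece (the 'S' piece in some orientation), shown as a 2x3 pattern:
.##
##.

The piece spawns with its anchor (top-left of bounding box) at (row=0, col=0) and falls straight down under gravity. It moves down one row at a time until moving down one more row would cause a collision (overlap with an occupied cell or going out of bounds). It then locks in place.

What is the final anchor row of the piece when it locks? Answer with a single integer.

Spawn at (row=0, col=0). Try each row:
  row 0: fits
  row 1: fits
  row 2: fits
  row 3: fits
  row 4: blocked -> lock at row 3

Answer: 3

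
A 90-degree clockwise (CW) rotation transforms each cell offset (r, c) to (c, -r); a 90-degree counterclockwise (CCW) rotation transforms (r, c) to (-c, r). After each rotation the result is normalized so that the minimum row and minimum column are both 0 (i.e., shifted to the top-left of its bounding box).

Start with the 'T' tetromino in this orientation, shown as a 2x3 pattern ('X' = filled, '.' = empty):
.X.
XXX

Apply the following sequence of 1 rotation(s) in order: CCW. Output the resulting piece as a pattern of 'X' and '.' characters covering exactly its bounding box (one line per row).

Answer: .X
XX
.X

Derivation:
Start:
.X.
XXX
After rotation 1 (CCW):
.X
XX
.X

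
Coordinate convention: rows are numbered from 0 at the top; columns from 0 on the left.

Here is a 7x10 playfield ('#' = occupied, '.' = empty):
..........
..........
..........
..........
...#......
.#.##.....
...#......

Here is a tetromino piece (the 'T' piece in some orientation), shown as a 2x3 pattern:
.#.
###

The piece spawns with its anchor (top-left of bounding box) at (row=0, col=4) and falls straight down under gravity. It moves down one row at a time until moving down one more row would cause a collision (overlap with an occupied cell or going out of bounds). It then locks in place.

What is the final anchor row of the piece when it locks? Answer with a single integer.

Spawn at (row=0, col=4). Try each row:
  row 0: fits
  row 1: fits
  row 2: fits
  row 3: fits
  row 4: blocked -> lock at row 3

Answer: 3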